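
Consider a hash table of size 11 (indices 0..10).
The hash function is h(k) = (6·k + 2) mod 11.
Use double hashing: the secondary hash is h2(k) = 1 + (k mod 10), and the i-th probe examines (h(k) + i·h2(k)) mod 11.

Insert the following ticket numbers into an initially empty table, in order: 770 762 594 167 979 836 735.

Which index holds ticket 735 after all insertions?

8

770 hashes to 2; slot 2 is free -> place at 2.
762 hashes to 9; slot 9 is free -> place at 9.
594 hashes to 2, h2=5; 2 taken -> place at 7.
167 hashes to 3; slot 3 is free -> place at 3.
979 hashes to 2, h2=10; 2 taken -> place at 1.
836 hashes to 2, h2=7; 2,9 taken -> place at 5.
735 hashes to 1, h2=6; 1,7,2 taken -> place at 8.
Table: [—, 979, 770, 167, —, 836, —, 594, 735, 762, —]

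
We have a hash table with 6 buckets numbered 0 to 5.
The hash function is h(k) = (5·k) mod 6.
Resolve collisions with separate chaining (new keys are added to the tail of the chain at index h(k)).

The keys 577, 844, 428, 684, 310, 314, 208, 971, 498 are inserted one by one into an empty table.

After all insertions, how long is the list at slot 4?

577 → bucket 5
844 → bucket 2
428 → bucket 4
684 → bucket 0
310 → bucket 2 (collision)
314 → bucket 4 (collision)
208 → bucket 2 (collision)
971 → bucket 1
498 → bucket 0 (collision)
Final buckets:
0: 684 -> 498
1: 971
2: 844 -> 310 -> 208
3: _
4: 428 -> 314
5: 577

2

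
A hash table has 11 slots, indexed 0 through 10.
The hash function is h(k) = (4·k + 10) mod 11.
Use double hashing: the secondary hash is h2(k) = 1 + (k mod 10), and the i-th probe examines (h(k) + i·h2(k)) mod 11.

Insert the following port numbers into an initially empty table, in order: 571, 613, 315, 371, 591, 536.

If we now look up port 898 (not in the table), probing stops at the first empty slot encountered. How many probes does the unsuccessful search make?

Insert 571: h=6, slot 6 empty -> index 6.
Insert 613: h=9, slot 9 empty -> index 9.
Insert 315: h=5, slot 5 empty -> index 5.
Insert 371: h=9, h2=2, slot 9 occupied -> index 0.
Insert 591: h=9, h2=2, slots 9,0 occupied -> index 2.
Insert 536: h=9, h2=7, slots 9,5 occupied -> index 1.
Table: [371, 536, 591, -, -, 315, 571, -, -, 613, -]
Lookup 898: h=5, h2=9, probe 5,3 → slot 3 empty, not found.

2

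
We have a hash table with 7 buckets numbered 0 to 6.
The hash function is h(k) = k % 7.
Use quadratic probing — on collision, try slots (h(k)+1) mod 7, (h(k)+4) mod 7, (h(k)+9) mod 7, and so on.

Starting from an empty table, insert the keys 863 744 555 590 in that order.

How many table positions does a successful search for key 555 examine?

3

863: h=2 => slot 2
744: h=2, probe 2,3 => slot 3
555: h=2, probe 2,3,6 => slot 6
590: h=2, probe 2,3,6,4 => slot 4
Table: [-, -, 863, 744, 590, -, 555]
Lookup 555: h=2, probe 2,3,6 → found at 6.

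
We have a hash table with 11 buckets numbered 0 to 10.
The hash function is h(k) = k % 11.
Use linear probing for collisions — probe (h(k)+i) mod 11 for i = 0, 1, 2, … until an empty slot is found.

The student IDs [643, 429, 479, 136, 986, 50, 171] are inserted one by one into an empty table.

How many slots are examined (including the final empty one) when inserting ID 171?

4

643 hashes to 5; slot 5 is free -> place at 5.
429 hashes to 0; slot 0 is free -> place at 0.
479 hashes to 6; slot 6 is free -> place at 6.
136 hashes to 4; slot 4 is free -> place at 4.
986 hashes to 7; slot 7 is free -> place at 7.
50 hashes to 6; 6,7 taken -> place at 8.
171 hashes to 6; 6,7,8 taken -> place at 9.
Table: [429, ., ., ., 136, 643, 479, 986, 50, 171, .]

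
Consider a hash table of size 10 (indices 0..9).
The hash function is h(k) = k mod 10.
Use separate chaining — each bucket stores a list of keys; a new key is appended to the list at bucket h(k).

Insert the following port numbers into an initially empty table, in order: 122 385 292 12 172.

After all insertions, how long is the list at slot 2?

Insert 122: h=2, bucket 2 empty -> new chain.
Insert 385: h=5, bucket 5 empty -> new chain.
Insert 292: h=2, bucket 2 nonempty -> append to chain.
Insert 12: h=2, bucket 2 nonempty -> append to chain.
Insert 172: h=2, bucket 2 nonempty -> append to chain.
Final buckets:
0: _
1: _
2: 122 -> 292 -> 12 -> 172
3: _
4: _
5: 385
6: _
7: _
8: _
9: _

4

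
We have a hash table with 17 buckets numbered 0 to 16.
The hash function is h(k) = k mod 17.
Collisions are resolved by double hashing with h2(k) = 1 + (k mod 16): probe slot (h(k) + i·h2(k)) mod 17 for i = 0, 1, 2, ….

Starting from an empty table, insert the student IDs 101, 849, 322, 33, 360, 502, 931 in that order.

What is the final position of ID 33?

3

101 hashes to 16; slot 16 is free -> place at 16.
849 hashes to 16, h2=2; 16 taken -> place at 1.
322 hashes to 16, h2=3; 16 taken -> place at 2.
33 hashes to 16, h2=2; 16,1 taken -> place at 3.
360 hashes to 3, h2=9; 3 taken -> place at 12.
502 hashes to 9; slot 9 is free -> place at 9.
931 hashes to 13; slot 13 is free -> place at 13.
Table: [., 849, 322, 33, ., ., ., ., ., 502, ., ., 360, 931, ., ., 101]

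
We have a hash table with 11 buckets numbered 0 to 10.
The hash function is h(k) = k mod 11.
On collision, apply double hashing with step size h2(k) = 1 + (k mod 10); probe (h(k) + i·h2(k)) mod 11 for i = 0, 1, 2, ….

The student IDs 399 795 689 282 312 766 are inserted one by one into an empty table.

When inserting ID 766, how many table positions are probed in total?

4

399: h=3 → slot 3
795: h=3, h2=6, probe 3,9 → slot 9
689: h=7 → slot 7
282: h=7, h2=3, probe 7,10 → slot 10
312: h=4 → slot 4
766: h=7, h2=7, probe 7,3,10,6 → slot 6
Table: [∅, ∅, ∅, 399, 312, ∅, 766, 689, ∅, 795, 282]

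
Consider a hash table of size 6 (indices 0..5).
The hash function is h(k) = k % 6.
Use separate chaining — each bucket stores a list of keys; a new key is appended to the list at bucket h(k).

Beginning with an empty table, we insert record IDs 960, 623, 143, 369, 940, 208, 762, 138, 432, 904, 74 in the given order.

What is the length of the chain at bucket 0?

960 → bucket 0
623 → bucket 5
143 → bucket 5 (collision)
369 → bucket 3
940 → bucket 4
208 → bucket 4 (collision)
762 → bucket 0 (collision)
138 → bucket 0 (collision)
432 → bucket 0 (collision)
904 → bucket 4 (collision)
74 → bucket 2
Final buckets:
0: 960 -> 762 -> 138 -> 432
1: .
2: 74
3: 369
4: 940 -> 208 -> 904
5: 623 -> 143

4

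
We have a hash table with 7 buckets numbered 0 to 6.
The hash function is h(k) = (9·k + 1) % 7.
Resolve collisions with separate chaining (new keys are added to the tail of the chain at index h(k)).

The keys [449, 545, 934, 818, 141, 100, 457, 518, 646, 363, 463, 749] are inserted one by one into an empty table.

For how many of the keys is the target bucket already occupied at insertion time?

Insert 449: h=3, bucket 3 empty -> new chain.
Insert 545: h=6, bucket 6 empty -> new chain.
Insert 934: h=0, bucket 0 empty -> new chain.
Insert 818: h=6, bucket 6 nonempty -> append to chain.
Insert 141: h=3, bucket 3 nonempty -> append to chain.
Insert 100: h=5, bucket 5 empty -> new chain.
Insert 457: h=5, bucket 5 nonempty -> append to chain.
Insert 518: h=1, bucket 1 empty -> new chain.
Insert 646: h=5, bucket 5 nonempty -> append to chain.
Insert 363: h=6, bucket 6 nonempty -> append to chain.
Insert 463: h=3, bucket 3 nonempty -> append to chain.
Insert 749: h=1, bucket 1 nonempty -> append to chain.
Final buckets:
0: 934
1: 518 -> 749
2: .
3: 449 -> 141 -> 463
4: .
5: 100 -> 457 -> 646
6: 545 -> 818 -> 363

7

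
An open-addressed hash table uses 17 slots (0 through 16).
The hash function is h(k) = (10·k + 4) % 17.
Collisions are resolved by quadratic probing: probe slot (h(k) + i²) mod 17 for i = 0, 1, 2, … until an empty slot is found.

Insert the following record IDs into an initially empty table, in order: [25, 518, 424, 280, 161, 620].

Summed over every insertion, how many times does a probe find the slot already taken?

Insert 25: h=16, slot 16 empty -> index 16.
Insert 518: h=16, slot 16 occupied -> index 0.
Insert 424: h=11, slot 11 empty -> index 11.
Insert 280: h=16, slots 16,0 occupied -> index 3.
Insert 161: h=16, slots 16,0,3 occupied -> index 8.
Insert 620: h=16, slots 16,0,3,8 occupied -> index 15.
Table: [518, ∅, ∅, 280, ∅, ∅, ∅, ∅, 161, ∅, ∅, 424, ∅, ∅, ∅, 620, 25]

10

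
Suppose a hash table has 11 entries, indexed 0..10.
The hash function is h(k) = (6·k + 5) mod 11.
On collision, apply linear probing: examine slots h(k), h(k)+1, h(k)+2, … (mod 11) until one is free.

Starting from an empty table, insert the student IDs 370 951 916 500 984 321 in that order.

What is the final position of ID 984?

5

370: h=3 -> slot 3
951: h=2 -> slot 2
916: h=1 -> slot 1
500: h=2, probe 2,3,4 -> slot 4
984: h=2, probe 2,3,4,5 -> slot 5
321: h=6 -> slot 6
Table: [., 916, 951, 370, 500, 984, 321, ., ., ., .]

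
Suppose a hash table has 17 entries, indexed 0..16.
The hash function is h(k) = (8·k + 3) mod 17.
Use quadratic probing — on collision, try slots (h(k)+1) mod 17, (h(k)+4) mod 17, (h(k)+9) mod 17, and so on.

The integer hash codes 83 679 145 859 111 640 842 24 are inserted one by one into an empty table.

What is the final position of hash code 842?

16

Insert 83: h=4, slot 4 empty → index 4.
Insert 679: h=12, slot 12 empty → index 12.
Insert 145: h=7, slot 7 empty → index 7.
Insert 859: h=7, slot 7 occupied → index 8.
Insert 111: h=7, slots 7,8 occupied → index 11.
Insert 640: h=6, slot 6 empty → index 6.
Insert 842: h=7, slots 7,8,11 occupied → index 16.
Insert 24: h=8, slot 8 occupied → index 9.
Table: [., ., ., ., 83, ., 640, 145, 859, 24, ., 111, 679, ., ., ., 842]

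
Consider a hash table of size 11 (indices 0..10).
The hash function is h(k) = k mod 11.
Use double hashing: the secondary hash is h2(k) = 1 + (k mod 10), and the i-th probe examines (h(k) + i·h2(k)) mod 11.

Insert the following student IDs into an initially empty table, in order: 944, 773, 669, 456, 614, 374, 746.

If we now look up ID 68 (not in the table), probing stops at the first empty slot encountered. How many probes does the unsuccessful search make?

4

944 hashes to 9; slot 9 is free -> place at 9.
773 hashes to 3; slot 3 is free -> place at 3.
669 hashes to 9, h2=10; 9 taken -> place at 8.
456 hashes to 5; slot 5 is free -> place at 5.
614 hashes to 9, h2=5; 9,3,8 taken -> place at 2.
374 hashes to 0; slot 0 is free -> place at 0.
746 hashes to 9, h2=7; 9,5 taken -> place at 1.
Table: [374, 746, 614, 773, -, 456, -, -, 669, 944, -]
Lookup 68: h=2, h2=9, probe 2,0,9,7 → slot 7 empty, not found.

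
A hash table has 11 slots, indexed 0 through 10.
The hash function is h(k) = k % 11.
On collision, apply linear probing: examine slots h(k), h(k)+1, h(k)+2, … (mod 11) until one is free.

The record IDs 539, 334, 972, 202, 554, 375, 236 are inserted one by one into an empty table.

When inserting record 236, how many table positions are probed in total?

Insert 539: h=0, slot 0 empty → index 0.
Insert 334: h=4, slot 4 empty → index 4.
Insert 972: h=4, slot 4 occupied → index 5.
Insert 202: h=4, slots 4,5 occupied → index 6.
Insert 554: h=4, slots 4,5,6 occupied → index 7.
Insert 375: h=1, slot 1 empty → index 1.
Insert 236: h=5, slots 5,6,7 occupied → index 8.
Table: [539, 375, ., ., 334, 972, 202, 554, 236, ., .]

4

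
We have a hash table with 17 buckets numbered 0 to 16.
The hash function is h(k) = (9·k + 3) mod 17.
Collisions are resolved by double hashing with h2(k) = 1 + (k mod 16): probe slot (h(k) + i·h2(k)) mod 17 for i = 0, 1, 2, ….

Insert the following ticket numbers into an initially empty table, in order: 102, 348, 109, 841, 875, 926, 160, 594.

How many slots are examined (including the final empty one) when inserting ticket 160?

102 hashes to 3; slot 3 is free -> place at 3.
348 hashes to 7; slot 7 is free -> place at 7.
109 hashes to 15; slot 15 is free -> place at 15.
841 hashes to 7, h2=10; 7 taken -> place at 0.
875 hashes to 7, h2=12; 7 taken -> place at 2.
926 hashes to 7, h2=15; 7 taken -> place at 5.
160 hashes to 15, h2=1; 15 taken -> place at 16.
594 hashes to 11; slot 11 is free -> place at 11.
Table: [841, ∅, 875, 102, ∅, 926, ∅, 348, ∅, ∅, ∅, 594, ∅, ∅, ∅, 109, 160]

2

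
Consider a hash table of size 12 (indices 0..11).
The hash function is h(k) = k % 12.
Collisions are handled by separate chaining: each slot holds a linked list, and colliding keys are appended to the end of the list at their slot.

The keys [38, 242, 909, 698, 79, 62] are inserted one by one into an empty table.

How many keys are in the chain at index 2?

4

38 -> bucket 2
242 -> bucket 2 (collision)
909 -> bucket 9
698 -> bucket 2 (collision)
79 -> bucket 7
62 -> bucket 2 (collision)
Final buckets:
0: ∅
1: ∅
2: 38 -> 242 -> 698 -> 62
3: ∅
4: ∅
5: ∅
6: ∅
7: 79
8: ∅
9: 909
10: ∅
11: ∅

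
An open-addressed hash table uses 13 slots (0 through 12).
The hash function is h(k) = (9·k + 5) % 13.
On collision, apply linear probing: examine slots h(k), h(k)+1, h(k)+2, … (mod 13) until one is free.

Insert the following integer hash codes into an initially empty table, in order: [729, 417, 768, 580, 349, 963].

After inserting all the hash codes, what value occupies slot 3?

768

729: h=1 → slot 1
417: h=1, probe 1,2 → slot 2
768: h=1, probe 1,2,3 → slot 3
580: h=12 → slot 12
349: h=0 → slot 0
963: h=1, probe 1,2,3,4 → slot 4
Table: [349, 729, 417, 768, 963, _, _, _, _, _, _, _, 580]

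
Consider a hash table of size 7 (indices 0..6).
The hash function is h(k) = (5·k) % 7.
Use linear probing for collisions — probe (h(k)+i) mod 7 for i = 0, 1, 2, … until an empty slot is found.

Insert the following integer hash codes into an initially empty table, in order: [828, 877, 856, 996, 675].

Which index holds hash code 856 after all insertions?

5

828: h=3 -> slot 3
877: h=3, probe 3,4 -> slot 4
856: h=3, probe 3,4,5 -> slot 5
996: h=3, probe 3,4,5,6 -> slot 6
675: h=1 -> slot 1
Table: [—, 675, —, 828, 877, 856, 996]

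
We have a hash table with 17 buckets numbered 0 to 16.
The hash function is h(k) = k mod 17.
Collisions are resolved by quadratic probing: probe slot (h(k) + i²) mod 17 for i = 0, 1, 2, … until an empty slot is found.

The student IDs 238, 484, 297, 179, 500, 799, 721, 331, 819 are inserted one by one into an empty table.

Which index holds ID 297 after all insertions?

238 hashes to 0; slot 0 is free → place at 0.
484 hashes to 8; slot 8 is free → place at 8.
297 hashes to 8; 8 taken → place at 9.
179 hashes to 9; 9 taken → place at 10.
500 hashes to 7; slot 7 is free → place at 7.
799 hashes to 0; 0 taken → place at 1.
721 hashes to 7; 7,8 taken → place at 11.
331 hashes to 8; 8,9 taken → place at 12.
819 hashes to 3; slot 3 is free → place at 3.
Table: [238, 799, ∅, 819, ∅, ∅, ∅, 500, 484, 297, 179, 721, 331, ∅, ∅, ∅, ∅]

9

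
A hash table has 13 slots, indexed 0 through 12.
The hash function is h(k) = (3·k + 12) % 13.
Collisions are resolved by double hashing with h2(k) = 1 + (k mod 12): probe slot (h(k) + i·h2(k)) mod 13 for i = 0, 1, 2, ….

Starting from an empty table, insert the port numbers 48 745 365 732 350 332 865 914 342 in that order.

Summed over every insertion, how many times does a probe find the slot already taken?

8

48: h=0 => slot 0
745: h=11 => slot 11
365: h=2 => slot 2
732: h=11, h2=1, probe 11,12 => slot 12
350: h=9 => slot 9
332: h=7 => slot 7
865: h=7, h2=2, probe 7,9,11,0,2,4 => slot 4
914: h=11, h2=3, probe 11,1 => slot 1
342: h=11, h2=7, probe 11,5 => slot 5
Table: [48, 914, 365, _, 865, 342, _, 332, _, 350, _, 745, 732]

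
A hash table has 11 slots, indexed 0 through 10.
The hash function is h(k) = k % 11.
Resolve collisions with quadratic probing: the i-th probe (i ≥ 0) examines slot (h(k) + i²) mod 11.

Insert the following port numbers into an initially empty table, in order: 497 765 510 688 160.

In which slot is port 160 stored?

497: h=2 -> slot 2
765: h=6 -> slot 6
510: h=4 -> slot 4
688: h=6, probe 6,7 -> slot 7
160: h=6, probe 6,7,10 -> slot 10
Table: [∅, ∅, 497, ∅, 510, ∅, 765, 688, ∅, ∅, 160]

10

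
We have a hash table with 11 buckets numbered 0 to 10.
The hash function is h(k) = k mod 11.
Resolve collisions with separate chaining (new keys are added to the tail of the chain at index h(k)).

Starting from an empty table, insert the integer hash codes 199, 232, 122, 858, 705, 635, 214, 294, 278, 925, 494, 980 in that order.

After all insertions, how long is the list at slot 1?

6

Insert 199: h=1, bucket 1 empty → new chain.
Insert 232: h=1, bucket 1 nonempty → append to chain.
Insert 122: h=1, bucket 1 nonempty → append to chain.
Insert 858: h=0, bucket 0 empty → new chain.
Insert 705: h=1, bucket 1 nonempty → append to chain.
Insert 635: h=8, bucket 8 empty → new chain.
Insert 214: h=5, bucket 5 empty → new chain.
Insert 294: h=8, bucket 8 nonempty → append to chain.
Insert 278: h=3, bucket 3 empty → new chain.
Insert 925: h=1, bucket 1 nonempty → append to chain.
Insert 494: h=10, bucket 10 empty → new chain.
Insert 980: h=1, bucket 1 nonempty → append to chain.
Final buckets:
0: 858
1: 199 -> 232 -> 122 -> 705 -> 925 -> 980
2: -
3: 278
4: -
5: 214
6: -
7: -
8: 635 -> 294
9: -
10: 494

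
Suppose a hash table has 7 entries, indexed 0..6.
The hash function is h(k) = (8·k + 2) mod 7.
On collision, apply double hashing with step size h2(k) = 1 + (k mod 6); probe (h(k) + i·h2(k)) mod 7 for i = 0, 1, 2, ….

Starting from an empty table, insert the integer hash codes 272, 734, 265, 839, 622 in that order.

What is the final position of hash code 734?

4

272: h=1 -> slot 1
734: h=1, h2=3, probe 1,4 -> slot 4
265: h=1, h2=2, probe 1,3 -> slot 3
839: h=1, h2=6, probe 1,0 -> slot 0
622: h=1, h2=5, probe 1,6 -> slot 6
Table: [839, 272, _, 265, 734, _, 622]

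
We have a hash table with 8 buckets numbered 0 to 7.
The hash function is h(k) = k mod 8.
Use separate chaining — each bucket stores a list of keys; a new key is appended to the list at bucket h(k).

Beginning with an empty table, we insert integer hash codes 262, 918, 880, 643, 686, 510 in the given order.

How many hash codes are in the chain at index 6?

262 → bucket 6
918 → bucket 6 (collision)
880 → bucket 0
643 → bucket 3
686 → bucket 6 (collision)
510 → bucket 6 (collision)
Final buckets:
0: 880
1: —
2: —
3: 643
4: —
5: —
6: 262 -> 918 -> 686 -> 510
7: —

4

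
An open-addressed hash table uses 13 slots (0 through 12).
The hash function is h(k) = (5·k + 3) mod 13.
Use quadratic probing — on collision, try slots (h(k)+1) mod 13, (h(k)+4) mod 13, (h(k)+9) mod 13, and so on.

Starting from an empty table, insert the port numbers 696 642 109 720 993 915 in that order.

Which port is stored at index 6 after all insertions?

696 hashes to 12; slot 12 is free => place at 12.
642 hashes to 2; slot 2 is free => place at 2.
109 hashes to 2; 2 taken => place at 3.
720 hashes to 2; 2,3 taken => place at 6.
993 hashes to 2; 2,3,6 taken => place at 11.
915 hashes to 2; 2,3,6,11 taken => place at 5.
Table: [—, —, 642, 109, —, 915, 720, —, —, —, —, 993, 696]

720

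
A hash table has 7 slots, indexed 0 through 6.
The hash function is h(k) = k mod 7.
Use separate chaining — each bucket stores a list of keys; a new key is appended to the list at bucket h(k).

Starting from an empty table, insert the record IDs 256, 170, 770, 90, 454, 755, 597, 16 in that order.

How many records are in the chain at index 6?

256 -> bucket 4
170 -> bucket 2
770 -> bucket 0
90 -> bucket 6
454 -> bucket 6 (collision)
755 -> bucket 6 (collision)
597 -> bucket 2 (collision)
16 -> bucket 2 (collision)
Final buckets:
0: 770
1: .
2: 170 -> 597 -> 16
3: .
4: 256
5: .
6: 90 -> 454 -> 755

3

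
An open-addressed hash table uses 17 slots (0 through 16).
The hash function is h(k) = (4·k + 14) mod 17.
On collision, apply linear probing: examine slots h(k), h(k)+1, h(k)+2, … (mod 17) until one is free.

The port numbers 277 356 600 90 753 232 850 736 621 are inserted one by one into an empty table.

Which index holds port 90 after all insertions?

Insert 277: h=0, slot 0 empty => index 0.
Insert 356: h=10, slot 10 empty => index 10.
Insert 600: h=0, slot 0 occupied => index 1.
Insert 90: h=0, slots 0,1 occupied => index 2.
Insert 753: h=0, slots 0,1,2 occupied => index 3.
Insert 232: h=7, slot 7 empty => index 7.
Insert 850: h=14, slot 14 empty => index 14.
Insert 736: h=0, slots 0,1,2,3 occupied => index 4.
Insert 621: h=16, slot 16 empty => index 16.
Table: [277, 600, 90, 753, 736, —, —, 232, —, —, 356, —, —, —, 850, —, 621]

2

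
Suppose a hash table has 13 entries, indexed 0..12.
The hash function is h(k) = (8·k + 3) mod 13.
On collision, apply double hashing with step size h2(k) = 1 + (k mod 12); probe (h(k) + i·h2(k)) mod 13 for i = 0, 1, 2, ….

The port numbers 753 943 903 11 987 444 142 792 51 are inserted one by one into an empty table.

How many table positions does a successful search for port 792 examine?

Insert 753: h=8, slot 8 empty → index 8.
Insert 943: h=7, slot 7 empty → index 7.
Insert 903: h=12, slot 12 empty → index 12.
Insert 11: h=0, slot 0 empty → index 0.
Insert 987: h=8, h2=4, slots 8,12 occupied → index 3.
Insert 444: h=6, slot 6 empty → index 6.
Insert 142: h=8, h2=11, slots 8,6 occupied → index 4.
Insert 792: h=8, h2=1, slot 8 occupied → index 9.
Insert 51: h=8, h2=4, slots 8,12,3,7 occupied → index 11.
Table: [11, _, _, 987, 142, _, 444, 943, 753, 792, _, 51, 903]
Lookup 792: h=8, h2=1, probe 8,9 → found at 9.

2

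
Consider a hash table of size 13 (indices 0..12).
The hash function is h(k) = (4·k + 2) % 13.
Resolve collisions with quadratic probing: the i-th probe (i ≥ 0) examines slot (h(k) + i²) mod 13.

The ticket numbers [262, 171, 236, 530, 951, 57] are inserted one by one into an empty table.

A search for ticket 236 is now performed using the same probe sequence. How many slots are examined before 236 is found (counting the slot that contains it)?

3

262 hashes to 10; slot 10 is free -> place at 10.
171 hashes to 10; 10 taken -> place at 11.
236 hashes to 10; 10,11 taken -> place at 1.
530 hashes to 3; slot 3 is free -> place at 3.
951 hashes to 10; 10,11,1 taken -> place at 6.
57 hashes to 9; slot 9 is free -> place at 9.
Table: [∅, 236, ∅, 530, ∅, ∅, 951, ∅, ∅, 57, 262, 171, ∅]
Lookup 236: h=10, probe 10,11,1 → found at 1.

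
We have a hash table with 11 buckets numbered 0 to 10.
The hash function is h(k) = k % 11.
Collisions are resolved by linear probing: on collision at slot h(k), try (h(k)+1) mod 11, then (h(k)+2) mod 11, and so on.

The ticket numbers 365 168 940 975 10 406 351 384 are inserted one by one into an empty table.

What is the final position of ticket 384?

365: h=2 => slot 2
168: h=3 => slot 3
940: h=5 => slot 5
975: h=7 => slot 7
10: h=10 => slot 10
406: h=10, probe 10,0 => slot 0
351: h=10, probe 10,0,1 => slot 1
384: h=10, probe 10,0,1,2,3,4 => slot 4
Table: [406, 351, 365, 168, 384, 940, ., 975, ., ., 10]

4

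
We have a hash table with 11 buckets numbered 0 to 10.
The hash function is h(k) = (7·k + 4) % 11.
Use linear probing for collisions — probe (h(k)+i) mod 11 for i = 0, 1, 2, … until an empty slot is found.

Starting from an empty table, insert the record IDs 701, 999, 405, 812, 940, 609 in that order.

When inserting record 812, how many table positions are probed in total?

701 hashes to 5; slot 5 is free → place at 5.
999 hashes to 1; slot 1 is free → place at 1.
405 hashes to 1; 1 taken → place at 2.
812 hashes to 1; 1,2 taken → place at 3.
940 hashes to 6; slot 6 is free → place at 6.
609 hashes to 10; slot 10 is free → place at 10.
Table: [-, 999, 405, 812, -, 701, 940, -, -, -, 609]

3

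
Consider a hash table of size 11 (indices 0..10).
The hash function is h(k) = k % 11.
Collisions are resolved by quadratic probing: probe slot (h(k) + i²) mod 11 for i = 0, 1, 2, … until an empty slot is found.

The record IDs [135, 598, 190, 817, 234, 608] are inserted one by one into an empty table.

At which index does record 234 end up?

Insert 135: h=3, slot 3 empty => index 3.
Insert 598: h=4, slot 4 empty => index 4.
Insert 190: h=3, slots 3,4 occupied => index 7.
Insert 817: h=3, slots 3,4,7 occupied => index 1.
Insert 234: h=3, slots 3,4,7,1 occupied => index 8.
Insert 608: h=3, slots 3,4,7,1,8 occupied => index 6.
Table: [∅, 817, ∅, 135, 598, ∅, 608, 190, 234, ∅, ∅]

8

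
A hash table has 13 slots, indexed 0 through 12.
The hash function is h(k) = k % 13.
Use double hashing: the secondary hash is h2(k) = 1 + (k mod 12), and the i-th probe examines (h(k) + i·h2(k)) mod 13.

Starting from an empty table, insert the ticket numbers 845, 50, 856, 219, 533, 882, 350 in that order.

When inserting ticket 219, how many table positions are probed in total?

845 hashes to 0; slot 0 is free -> place at 0.
50 hashes to 11; slot 11 is free -> place at 11.
856 hashes to 11, h2=5; 11 taken -> place at 3.
219 hashes to 11, h2=4; 11 taken -> place at 2.
533 hashes to 0, h2=6; 0 taken -> place at 6.
882 hashes to 11, h2=7; 11 taken -> place at 5.
350 hashes to 12; slot 12 is free -> place at 12.
Table: [845, -, 219, 856, -, 882, 533, -, -, -, -, 50, 350]

2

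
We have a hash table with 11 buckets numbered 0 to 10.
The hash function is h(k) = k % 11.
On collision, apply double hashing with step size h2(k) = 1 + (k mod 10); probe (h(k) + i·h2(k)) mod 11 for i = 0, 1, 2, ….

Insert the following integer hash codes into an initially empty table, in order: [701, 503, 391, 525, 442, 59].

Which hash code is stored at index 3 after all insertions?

701: h=8 -> slot 8
503: h=8, h2=4, probe 8,1 -> slot 1
391: h=6 -> slot 6
525: h=8, h2=6, probe 8,3 -> slot 3
442: h=2 -> slot 2
59: h=4 -> slot 4
Table: [-, 503, 442, 525, 59, -, 391, -, 701, -, -]

525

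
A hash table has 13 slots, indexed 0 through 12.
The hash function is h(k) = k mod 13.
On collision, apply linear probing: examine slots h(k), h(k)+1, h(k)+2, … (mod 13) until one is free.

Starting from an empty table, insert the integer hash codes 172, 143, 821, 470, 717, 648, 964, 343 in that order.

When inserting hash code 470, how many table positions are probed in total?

Insert 172: h=3, slot 3 empty -> index 3.
Insert 143: h=0, slot 0 empty -> index 0.
Insert 821: h=2, slot 2 empty -> index 2.
Insert 470: h=2, slots 2,3 occupied -> index 4.
Insert 717: h=2, slots 2,3,4 occupied -> index 5.
Insert 648: h=11, slot 11 empty -> index 11.
Insert 964: h=2, slots 2,3,4,5 occupied -> index 6.
Insert 343: h=5, slots 5,6 occupied -> index 7.
Table: [143, —, 821, 172, 470, 717, 964, 343, —, —, —, 648, —]

3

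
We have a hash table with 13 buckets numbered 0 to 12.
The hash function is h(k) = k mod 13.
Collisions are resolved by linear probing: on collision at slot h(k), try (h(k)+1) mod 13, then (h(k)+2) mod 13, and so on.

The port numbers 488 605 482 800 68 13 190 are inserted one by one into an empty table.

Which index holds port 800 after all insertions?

9

488 hashes to 7; slot 7 is free → place at 7.
605 hashes to 7; 7 taken → place at 8.
482 hashes to 1; slot 1 is free → place at 1.
800 hashes to 7; 7,8 taken → place at 9.
68 hashes to 3; slot 3 is free → place at 3.
13 hashes to 0; slot 0 is free → place at 0.
190 hashes to 8; 8,9 taken → place at 10.
Table: [13, 482, -, 68, -, -, -, 488, 605, 800, 190, -, -]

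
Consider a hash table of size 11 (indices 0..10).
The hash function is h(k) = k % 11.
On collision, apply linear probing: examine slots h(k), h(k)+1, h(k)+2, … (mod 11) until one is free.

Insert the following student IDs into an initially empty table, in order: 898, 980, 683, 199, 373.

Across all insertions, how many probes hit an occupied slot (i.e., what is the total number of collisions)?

3

898: h=7 → slot 7
980: h=1 → slot 1
683: h=1, probe 1,2 → slot 2
199: h=1, probe 1,2,3 → slot 3
373: h=10 → slot 10
Table: [—, 980, 683, 199, —, —, —, 898, —, —, 373]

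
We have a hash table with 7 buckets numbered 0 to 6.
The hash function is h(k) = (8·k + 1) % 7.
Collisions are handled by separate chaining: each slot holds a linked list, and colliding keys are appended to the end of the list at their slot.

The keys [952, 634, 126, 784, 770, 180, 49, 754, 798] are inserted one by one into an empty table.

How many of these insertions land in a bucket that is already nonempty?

6

952 → bucket 1
634 → bucket 5
126 → bucket 1 (collision)
784 → bucket 1 (collision)
770 → bucket 1 (collision)
180 → bucket 6
49 → bucket 1 (collision)
754 → bucket 6 (collision)
798 → bucket 1 (collision)
Final buckets:
0: .
1: 952 -> 126 -> 784 -> 770 -> 49 -> 798
2: .
3: .
4: .
5: 634
6: 180 -> 754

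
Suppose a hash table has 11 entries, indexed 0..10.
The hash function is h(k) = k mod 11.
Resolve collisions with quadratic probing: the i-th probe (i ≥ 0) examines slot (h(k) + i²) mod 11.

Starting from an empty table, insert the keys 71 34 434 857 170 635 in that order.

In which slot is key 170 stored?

9

71: h=5 → slot 5
34: h=1 → slot 1
434: h=5, probe 5,6 → slot 6
857: h=10 → slot 10
170: h=5, probe 5,6,9 → slot 9
635: h=8 → slot 8
Table: [∅, 34, ∅, ∅, ∅, 71, 434, ∅, 635, 170, 857]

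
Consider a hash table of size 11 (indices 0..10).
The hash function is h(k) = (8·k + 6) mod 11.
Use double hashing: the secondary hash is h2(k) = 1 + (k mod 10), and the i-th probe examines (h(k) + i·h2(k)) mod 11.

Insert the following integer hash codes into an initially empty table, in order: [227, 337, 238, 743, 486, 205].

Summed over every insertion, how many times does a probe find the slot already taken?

3

Insert 227: h=7, slot 7 empty → index 7.
Insert 337: h=7, h2=8, slot 7 occupied → index 4.
Insert 238: h=7, h2=9, slot 7 occupied → index 5.
Insert 743: h=10, slot 10 empty → index 10.
Insert 486: h=0, slot 0 empty → index 0.
Insert 205: h=7, h2=6, slot 7 occupied → index 2.
Table: [486, —, 205, —, 337, 238, —, 227, —, —, 743]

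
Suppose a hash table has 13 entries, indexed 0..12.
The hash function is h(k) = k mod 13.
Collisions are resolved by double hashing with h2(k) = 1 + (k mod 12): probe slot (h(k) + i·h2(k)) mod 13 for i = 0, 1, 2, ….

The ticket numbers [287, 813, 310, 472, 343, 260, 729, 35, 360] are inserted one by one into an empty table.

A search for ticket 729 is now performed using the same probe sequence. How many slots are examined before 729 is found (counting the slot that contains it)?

287: h=1 => slot 1
813: h=7 => slot 7
310: h=11 => slot 11
472: h=4 => slot 4
343: h=5 => slot 5
260: h=0 => slot 0
729: h=1, h2=10, probe 1,11,8 => slot 8
35: h=9 => slot 9
360: h=9, h2=1, probe 9,10 => slot 10
Table: [260, 287, ∅, ∅, 472, 343, ∅, 813, 729, 35, 360, 310, ∅]
Lookup 729: h=1, h2=10, probe 1,11,8 → found at 8.

3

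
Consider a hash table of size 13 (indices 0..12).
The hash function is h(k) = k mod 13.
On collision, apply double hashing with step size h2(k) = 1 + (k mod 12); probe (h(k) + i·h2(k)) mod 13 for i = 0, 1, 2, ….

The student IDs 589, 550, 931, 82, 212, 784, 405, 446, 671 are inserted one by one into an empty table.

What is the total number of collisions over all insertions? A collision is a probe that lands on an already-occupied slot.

11

Insert 589: h=4, slot 4 empty -> index 4.
Insert 550: h=4, h2=11, slot 4 occupied -> index 2.
Insert 931: h=8, slot 8 empty -> index 8.
Insert 82: h=4, h2=11, slots 4,2 occupied -> index 0.
Insert 212: h=4, h2=9, slots 4,0 occupied -> index 9.
Insert 784: h=4, h2=5, slots 4,9 occupied -> index 1.
Insert 405: h=2, h2=10, slot 2 occupied -> index 12.
Insert 446: h=4, h2=3, slot 4 occupied -> index 7.
Insert 671: h=8, h2=12, slots 8,7 occupied -> index 6.
Table: [82, 784, 550, —, 589, —, 671, 446, 931, 212, —, —, 405]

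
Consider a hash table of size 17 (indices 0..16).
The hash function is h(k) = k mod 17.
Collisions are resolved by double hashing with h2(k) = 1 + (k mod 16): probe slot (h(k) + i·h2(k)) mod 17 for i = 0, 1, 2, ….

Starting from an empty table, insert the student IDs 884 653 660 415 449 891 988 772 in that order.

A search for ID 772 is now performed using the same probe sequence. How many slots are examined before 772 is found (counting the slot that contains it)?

2

884 hashes to 0; slot 0 is free -> place at 0.
653 hashes to 7; slot 7 is free -> place at 7.
660 hashes to 14; slot 14 is free -> place at 14.
415 hashes to 7, h2=16; 7 taken -> place at 6.
449 hashes to 7, h2=2; 7 taken -> place at 9.
891 hashes to 7, h2=12; 7 taken -> place at 2.
988 hashes to 2, h2=13; 2 taken -> place at 15.
772 hashes to 7, h2=5; 7 taken -> place at 12.
Table: [884, -, 891, -, -, -, 415, 653, -, 449, -, -, 772, -, 660, 988, -]
Lookup 772: h=7, h2=5, probe 7,12 → found at 12.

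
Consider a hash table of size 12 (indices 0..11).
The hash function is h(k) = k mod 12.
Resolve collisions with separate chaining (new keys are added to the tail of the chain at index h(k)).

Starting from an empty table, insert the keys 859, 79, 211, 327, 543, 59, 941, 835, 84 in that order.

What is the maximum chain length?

Insert 859: h=7, bucket 7 empty → new chain.
Insert 79: h=7, bucket 7 nonempty → append to chain.
Insert 211: h=7, bucket 7 nonempty → append to chain.
Insert 327: h=3, bucket 3 empty → new chain.
Insert 543: h=3, bucket 3 nonempty → append to chain.
Insert 59: h=11, bucket 11 empty → new chain.
Insert 941: h=5, bucket 5 empty → new chain.
Insert 835: h=7, bucket 7 nonempty → append to chain.
Insert 84: h=0, bucket 0 empty → new chain.
Final buckets:
0: 84
1: _
2: _
3: 327 -> 543
4: _
5: 941
6: _
7: 859 -> 79 -> 211 -> 835
8: _
9: _
10: _
11: 59

4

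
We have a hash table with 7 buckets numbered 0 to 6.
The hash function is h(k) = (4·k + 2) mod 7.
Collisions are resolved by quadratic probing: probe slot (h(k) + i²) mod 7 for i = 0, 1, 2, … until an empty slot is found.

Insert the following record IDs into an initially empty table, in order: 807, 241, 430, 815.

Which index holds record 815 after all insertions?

Insert 807: h=3, slot 3 empty => index 3.
Insert 241: h=0, slot 0 empty => index 0.
Insert 430: h=0, slot 0 occupied => index 1.
Insert 815: h=0, slots 0,1 occupied => index 4.
Table: [241, 430, ∅, 807, 815, ∅, ∅]

4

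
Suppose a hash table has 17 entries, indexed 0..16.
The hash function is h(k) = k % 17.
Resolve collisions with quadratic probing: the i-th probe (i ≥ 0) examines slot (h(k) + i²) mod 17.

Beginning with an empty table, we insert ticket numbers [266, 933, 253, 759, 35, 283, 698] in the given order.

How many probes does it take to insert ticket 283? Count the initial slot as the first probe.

4

266 hashes to 11; slot 11 is free -> place at 11.
933 hashes to 15; slot 15 is free -> place at 15.
253 hashes to 15; 15 taken -> place at 16.
759 hashes to 11; 11 taken -> place at 12.
35 hashes to 1; slot 1 is free -> place at 1.
283 hashes to 11; 11,12,15 taken -> place at 3.
698 hashes to 1; 1 taken -> place at 2.
Table: [_, 35, 698, 283, _, _, _, _, _, _, _, 266, 759, _, _, 933, 253]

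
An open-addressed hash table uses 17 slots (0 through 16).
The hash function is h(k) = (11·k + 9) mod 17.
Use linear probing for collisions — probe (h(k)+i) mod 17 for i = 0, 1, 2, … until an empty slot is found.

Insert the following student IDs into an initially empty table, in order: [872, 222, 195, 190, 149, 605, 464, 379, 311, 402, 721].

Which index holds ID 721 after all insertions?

2

872 hashes to 13; slot 13 is free -> place at 13.
222 hashes to 3; slot 3 is free -> place at 3.
195 hashes to 12; slot 12 is free -> place at 12.
190 hashes to 8; slot 8 is free -> place at 8.
149 hashes to 16; slot 16 is free -> place at 16.
605 hashes to 0; slot 0 is free -> place at 0.
464 hashes to 13; 13 taken -> place at 14.
379 hashes to 13; 13,14 taken -> place at 15.
311 hashes to 13; 13,14,15,16,0 taken -> place at 1.
402 hashes to 11; slot 11 is free -> place at 11.
721 hashes to 1; 1 taken -> place at 2.
Table: [605, 311, 721, 222, -, -, -, -, 190, -, -, 402, 195, 872, 464, 379, 149]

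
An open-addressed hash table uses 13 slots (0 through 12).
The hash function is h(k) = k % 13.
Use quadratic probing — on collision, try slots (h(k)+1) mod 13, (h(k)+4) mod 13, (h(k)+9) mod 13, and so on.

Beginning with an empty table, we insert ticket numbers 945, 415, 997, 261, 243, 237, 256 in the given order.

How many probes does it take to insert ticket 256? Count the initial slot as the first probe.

4

945 hashes to 9; slot 9 is free => place at 9.
415 hashes to 12; slot 12 is free => place at 12.
997 hashes to 9; 9 taken => place at 10.
261 hashes to 1; slot 1 is free => place at 1.
243 hashes to 9; 9,10 taken => place at 0.
237 hashes to 3; slot 3 is free => place at 3.
256 hashes to 9; 9,10,0 taken => place at 5.
Table: [243, 261, _, 237, _, 256, _, _, _, 945, 997, _, 415]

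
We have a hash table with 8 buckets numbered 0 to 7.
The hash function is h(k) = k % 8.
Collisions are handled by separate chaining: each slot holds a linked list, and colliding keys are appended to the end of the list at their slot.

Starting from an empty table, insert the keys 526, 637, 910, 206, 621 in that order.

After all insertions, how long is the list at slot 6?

Insert 526: h=6, bucket 6 empty → new chain.
Insert 637: h=5, bucket 5 empty → new chain.
Insert 910: h=6, bucket 6 nonempty → append to chain.
Insert 206: h=6, bucket 6 nonempty → append to chain.
Insert 621: h=5, bucket 5 nonempty → append to chain.
Final buckets:
0: —
1: —
2: —
3: —
4: —
5: 637 -> 621
6: 526 -> 910 -> 206
7: —

3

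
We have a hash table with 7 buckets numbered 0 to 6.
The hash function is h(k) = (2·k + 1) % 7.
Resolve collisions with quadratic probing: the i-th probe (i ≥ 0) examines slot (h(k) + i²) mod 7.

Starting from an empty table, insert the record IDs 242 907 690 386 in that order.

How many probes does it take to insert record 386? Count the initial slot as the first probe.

Insert 242: h=2, slot 2 empty → index 2.
Insert 907: h=2, slot 2 occupied → index 3.
Insert 690: h=2, slots 2,3 occupied → index 6.
Insert 386: h=3, slot 3 occupied → index 4.
Table: [_, _, 242, 907, 386, _, 690]

2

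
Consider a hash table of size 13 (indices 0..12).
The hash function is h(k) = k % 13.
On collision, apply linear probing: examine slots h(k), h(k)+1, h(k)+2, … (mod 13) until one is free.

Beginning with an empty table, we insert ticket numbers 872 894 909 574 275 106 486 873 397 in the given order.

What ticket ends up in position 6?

873

Insert 872: h=1, slot 1 empty → index 1.
Insert 894: h=10, slot 10 empty → index 10.
Insert 909: h=12, slot 12 empty → index 12.
Insert 574: h=2, slot 2 empty → index 2.
Insert 275: h=2, slot 2 occupied → index 3.
Insert 106: h=2, slots 2,3 occupied → index 4.
Insert 486: h=5, slot 5 empty → index 5.
Insert 873: h=2, slots 2,3,4,5 occupied → index 6.
Insert 397: h=7, slot 7 empty → index 7.
Table: [_, 872, 574, 275, 106, 486, 873, 397, _, _, 894, _, 909]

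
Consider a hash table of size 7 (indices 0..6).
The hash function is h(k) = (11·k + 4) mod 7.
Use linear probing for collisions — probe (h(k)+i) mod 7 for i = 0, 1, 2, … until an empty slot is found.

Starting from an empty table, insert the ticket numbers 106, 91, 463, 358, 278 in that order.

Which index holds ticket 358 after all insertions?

3

Insert 106: h=1, slot 1 empty => index 1.
Insert 91: h=4, slot 4 empty => index 4.
Insert 463: h=1, slot 1 occupied => index 2.
Insert 358: h=1, slots 1,2 occupied => index 3.
Insert 278: h=3, slots 3,4 occupied => index 5.
Table: [_, 106, 463, 358, 91, 278, _]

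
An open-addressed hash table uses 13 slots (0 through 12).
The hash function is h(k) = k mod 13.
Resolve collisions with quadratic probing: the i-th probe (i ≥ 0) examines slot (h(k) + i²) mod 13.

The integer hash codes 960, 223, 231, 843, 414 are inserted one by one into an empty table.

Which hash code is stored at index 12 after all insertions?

960: h=11 → slot 11
223: h=2 → slot 2
231: h=10 → slot 10
843: h=11, probe 11,12 → slot 12
414: h=11, probe 11,12,2,7 → slot 7
Table: [∅, ∅, 223, ∅, ∅, ∅, ∅, 414, ∅, ∅, 231, 960, 843]

843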